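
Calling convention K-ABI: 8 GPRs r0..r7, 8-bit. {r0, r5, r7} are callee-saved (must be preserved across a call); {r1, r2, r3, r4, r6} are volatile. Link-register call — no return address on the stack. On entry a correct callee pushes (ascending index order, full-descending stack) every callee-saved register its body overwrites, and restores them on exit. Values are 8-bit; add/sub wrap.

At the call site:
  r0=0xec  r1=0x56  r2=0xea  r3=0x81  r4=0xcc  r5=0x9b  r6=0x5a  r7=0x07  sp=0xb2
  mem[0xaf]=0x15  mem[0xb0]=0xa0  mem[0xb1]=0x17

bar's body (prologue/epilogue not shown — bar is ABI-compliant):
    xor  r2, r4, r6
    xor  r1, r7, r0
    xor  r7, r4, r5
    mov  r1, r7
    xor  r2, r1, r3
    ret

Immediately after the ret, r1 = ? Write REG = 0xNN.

REG = 0x57

prologue: push r7 -> mem[0xb1]=0x07, sp=0xb1
body[0] xor  r2, r4, r6 -> r2=0x96
body[1] xor  r1, r7, r0 -> r1=0xeb
body[2] xor  r7, r4, r5 -> r7=0x57
body[3] mov  r1, r7 -> r1=0x57
body[4] xor  r2, r1, r3 -> r2=0xd6
epilogue: pop r7=0x07, sp=0xb2
r1 is caller-saved -> body value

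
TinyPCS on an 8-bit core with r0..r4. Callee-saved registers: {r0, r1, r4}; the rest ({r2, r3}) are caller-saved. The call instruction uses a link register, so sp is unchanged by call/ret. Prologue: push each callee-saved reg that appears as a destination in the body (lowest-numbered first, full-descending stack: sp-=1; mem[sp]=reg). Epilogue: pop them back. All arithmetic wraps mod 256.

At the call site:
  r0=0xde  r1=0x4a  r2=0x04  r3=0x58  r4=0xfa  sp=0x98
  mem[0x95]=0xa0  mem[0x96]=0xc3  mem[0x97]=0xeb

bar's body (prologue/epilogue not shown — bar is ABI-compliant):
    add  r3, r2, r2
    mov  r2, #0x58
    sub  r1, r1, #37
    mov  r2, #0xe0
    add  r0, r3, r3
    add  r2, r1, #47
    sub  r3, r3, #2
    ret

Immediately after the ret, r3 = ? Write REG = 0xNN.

REG = 0x06

prologue: push r0 -> mem[0x97]=0xde, sp=0x97
prologue: push r1 -> mem[0x96]=0x4a, sp=0x96
body[0] add  r3, r2, r2 -> r3=0x08
body[1] mov  r2, #0x58 -> r2=0x58
body[2] sub  r1, r1, #37 -> r1=0x25
body[3] mov  r2, #0xe0 -> r2=0xe0
body[4] add  r0, r3, r3 -> r0=0x10
body[5] add  r2, r1, #47 -> r2=0x54
body[6] sub  r3, r3, #2 -> r3=0x06
epilogue: pop r1=0x4a, sp=0x97
epilogue: pop r0=0xde, sp=0x98
r3 is caller-saved -> body value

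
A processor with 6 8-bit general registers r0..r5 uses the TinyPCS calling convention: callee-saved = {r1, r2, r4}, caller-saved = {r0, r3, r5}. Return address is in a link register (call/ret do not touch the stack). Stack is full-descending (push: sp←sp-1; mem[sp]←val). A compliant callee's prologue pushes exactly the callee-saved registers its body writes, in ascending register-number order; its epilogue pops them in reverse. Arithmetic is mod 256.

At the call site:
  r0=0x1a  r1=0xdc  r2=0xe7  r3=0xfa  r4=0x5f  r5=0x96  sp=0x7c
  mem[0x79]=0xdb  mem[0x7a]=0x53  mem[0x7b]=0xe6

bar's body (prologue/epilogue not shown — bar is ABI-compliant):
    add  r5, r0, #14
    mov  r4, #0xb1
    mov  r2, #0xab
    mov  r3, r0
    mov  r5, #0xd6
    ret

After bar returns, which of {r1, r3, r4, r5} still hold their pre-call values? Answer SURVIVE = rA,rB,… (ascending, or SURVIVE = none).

SURVIVE = r1,r4

prologue: push r2 -> mem[0x7b]=0xe7, sp=0x7b
prologue: push r4 -> mem[0x7a]=0x5f, sp=0x7a
body[0] add  r5, r0, #14 -> r5=0x28
body[1] mov  r4, #0xb1 -> r4=0xb1
body[2] mov  r2, #0xab -> r2=0xab
body[3] mov  r3, r0 -> r3=0x1a
body[4] mov  r5, #0xd6 -> r5=0xd6
epilogue: pop r4=0x5f, sp=0x7b
epilogue: pop r2=0xe7, sp=0x7c
r1: callee-saved, written=False
r3: caller-saved, written=True
r4: callee-saved, written=True
r5: caller-saved, written=True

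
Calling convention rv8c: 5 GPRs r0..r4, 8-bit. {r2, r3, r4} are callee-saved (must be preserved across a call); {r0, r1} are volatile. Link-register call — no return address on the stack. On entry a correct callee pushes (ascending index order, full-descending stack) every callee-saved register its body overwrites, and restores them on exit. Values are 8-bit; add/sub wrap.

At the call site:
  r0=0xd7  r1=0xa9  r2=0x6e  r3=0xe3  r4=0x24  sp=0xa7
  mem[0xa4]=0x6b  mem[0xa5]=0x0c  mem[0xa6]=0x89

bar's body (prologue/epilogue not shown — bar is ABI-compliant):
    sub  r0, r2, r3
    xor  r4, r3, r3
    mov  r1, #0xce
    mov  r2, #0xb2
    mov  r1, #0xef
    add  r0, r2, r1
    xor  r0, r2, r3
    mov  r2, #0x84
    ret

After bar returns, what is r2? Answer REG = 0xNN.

prologue: push r2 → mem[0xa6]=0x6e, sp=0xa6
prologue: push r4 → mem[0xa5]=0x24, sp=0xa5
body[0] sub  r0, r2, r3 → r0=0x8b
body[1] xor  r4, r3, r3 → r4=0x00
body[2] mov  r1, #0xce → r1=0xce
body[3] mov  r2, #0xb2 → r2=0xb2
body[4] mov  r1, #0xef → r1=0xef
body[5] add  r0, r2, r1 → r0=0xa1
body[6] xor  r0, r2, r3 → r0=0x51
body[7] mov  r2, #0x84 → r2=0x84
epilogue: pop r4=0x24, sp=0xa6
epilogue: pop r2=0x6e, sp=0xa7
r2 is callee-saved → restored

REG = 0x6e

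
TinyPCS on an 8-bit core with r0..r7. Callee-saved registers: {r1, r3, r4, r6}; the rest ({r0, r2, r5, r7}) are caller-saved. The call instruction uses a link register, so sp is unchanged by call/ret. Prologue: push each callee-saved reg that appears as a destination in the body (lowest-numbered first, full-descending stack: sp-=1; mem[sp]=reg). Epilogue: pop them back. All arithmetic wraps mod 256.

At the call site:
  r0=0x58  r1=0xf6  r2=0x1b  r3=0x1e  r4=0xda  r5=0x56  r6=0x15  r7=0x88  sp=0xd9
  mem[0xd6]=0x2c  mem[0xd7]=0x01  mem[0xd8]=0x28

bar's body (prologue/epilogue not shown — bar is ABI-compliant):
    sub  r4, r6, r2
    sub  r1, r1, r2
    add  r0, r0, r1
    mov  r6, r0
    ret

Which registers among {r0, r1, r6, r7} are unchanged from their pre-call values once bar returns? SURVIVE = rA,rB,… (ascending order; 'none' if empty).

SURVIVE = r1,r6,r7

prologue: push r1 -> mem[0xd8]=0xf6, sp=0xd8
prologue: push r4 -> mem[0xd7]=0xda, sp=0xd7
prologue: push r6 -> mem[0xd6]=0x15, sp=0xd6
body[0] sub  r4, r6, r2 -> r4=0xfa
body[1] sub  r1, r1, r2 -> r1=0xdb
body[2] add  r0, r0, r1 -> r0=0x33
body[3] mov  r6, r0 -> r6=0x33
epilogue: pop r6=0x15, sp=0xd7
epilogue: pop r4=0xda, sp=0xd8
epilogue: pop r1=0xf6, sp=0xd9
r0: caller-saved, written=True
r1: callee-saved, written=True
r6: callee-saved, written=True
r7: caller-saved, written=False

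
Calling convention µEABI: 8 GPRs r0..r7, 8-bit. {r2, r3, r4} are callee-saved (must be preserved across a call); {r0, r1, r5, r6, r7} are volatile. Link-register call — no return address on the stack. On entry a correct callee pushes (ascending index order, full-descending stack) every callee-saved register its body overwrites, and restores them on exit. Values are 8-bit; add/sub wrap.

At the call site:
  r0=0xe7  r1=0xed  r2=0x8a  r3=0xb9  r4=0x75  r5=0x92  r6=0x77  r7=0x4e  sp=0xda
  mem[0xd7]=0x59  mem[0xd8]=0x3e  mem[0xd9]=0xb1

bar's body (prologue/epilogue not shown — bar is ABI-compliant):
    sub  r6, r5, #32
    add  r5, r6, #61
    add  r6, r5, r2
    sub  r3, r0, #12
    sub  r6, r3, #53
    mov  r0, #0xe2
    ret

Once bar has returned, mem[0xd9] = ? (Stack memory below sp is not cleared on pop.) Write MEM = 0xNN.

MEM = 0xb9

prologue: push r3 -> mem[0xd9]=0xb9, sp=0xd9
body[0] sub  r6, r5, #32 -> r6=0x72
body[1] add  r5, r6, #61 -> r5=0xaf
body[2] add  r6, r5, r2 -> r6=0x39
body[3] sub  r3, r0, #12 -> r3=0xdb
body[4] sub  r6, r3, #53 -> r6=0xa6
body[5] mov  r0, #0xe2 -> r0=0xe2
epilogue: pop r3=0xb9, sp=0xda
prologue pushed ['r3'] at ['0xd9']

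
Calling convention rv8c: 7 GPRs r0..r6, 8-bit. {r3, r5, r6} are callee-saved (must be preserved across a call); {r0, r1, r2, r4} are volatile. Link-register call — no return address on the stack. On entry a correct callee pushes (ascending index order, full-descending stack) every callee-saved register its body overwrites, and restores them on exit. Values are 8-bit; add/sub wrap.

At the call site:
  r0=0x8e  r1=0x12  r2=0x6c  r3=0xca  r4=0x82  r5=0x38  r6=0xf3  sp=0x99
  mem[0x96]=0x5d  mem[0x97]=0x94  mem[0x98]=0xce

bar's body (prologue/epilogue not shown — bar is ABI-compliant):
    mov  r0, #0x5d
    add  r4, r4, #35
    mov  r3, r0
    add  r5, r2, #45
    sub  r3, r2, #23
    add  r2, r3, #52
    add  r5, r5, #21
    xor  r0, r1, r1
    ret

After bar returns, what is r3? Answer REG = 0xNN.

prologue: push r3 -> mem[0x98]=0xca, sp=0x98
prologue: push r5 -> mem[0x97]=0x38, sp=0x97
body[0] mov  r0, #0x5d -> r0=0x5d
body[1] add  r4, r4, #35 -> r4=0xa5
body[2] mov  r3, r0 -> r3=0x5d
body[3] add  r5, r2, #45 -> r5=0x99
body[4] sub  r3, r2, #23 -> r3=0x55
body[5] add  r2, r3, #52 -> r2=0x89
body[6] add  r5, r5, #21 -> r5=0xae
body[7] xor  r0, r1, r1 -> r0=0x00
epilogue: pop r5=0x38, sp=0x98
epilogue: pop r3=0xca, sp=0x99
r3 is callee-saved -> restored

REG = 0xca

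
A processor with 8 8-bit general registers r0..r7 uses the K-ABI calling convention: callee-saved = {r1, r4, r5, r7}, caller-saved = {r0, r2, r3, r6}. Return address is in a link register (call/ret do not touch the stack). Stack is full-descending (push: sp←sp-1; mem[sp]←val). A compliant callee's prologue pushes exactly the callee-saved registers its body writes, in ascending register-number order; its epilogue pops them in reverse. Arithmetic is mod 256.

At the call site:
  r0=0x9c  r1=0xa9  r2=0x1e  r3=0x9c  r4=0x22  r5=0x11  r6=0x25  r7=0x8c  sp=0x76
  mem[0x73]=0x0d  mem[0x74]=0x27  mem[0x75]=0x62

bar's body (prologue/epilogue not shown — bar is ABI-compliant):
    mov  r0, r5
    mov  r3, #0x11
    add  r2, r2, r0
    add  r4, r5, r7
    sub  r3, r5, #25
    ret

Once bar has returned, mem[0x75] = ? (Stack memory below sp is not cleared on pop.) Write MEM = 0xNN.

prologue: push r4 -> mem[0x75]=0x22, sp=0x75
body[0] mov  r0, r5 -> r0=0x11
body[1] mov  r3, #0x11 -> r3=0x11
body[2] add  r2, r2, r0 -> r2=0x2f
body[3] add  r4, r5, r7 -> r4=0x9d
body[4] sub  r3, r5, #25 -> r3=0xf8
epilogue: pop r4=0x22, sp=0x76
prologue pushed ['r4'] at ['0x75']

MEM = 0x22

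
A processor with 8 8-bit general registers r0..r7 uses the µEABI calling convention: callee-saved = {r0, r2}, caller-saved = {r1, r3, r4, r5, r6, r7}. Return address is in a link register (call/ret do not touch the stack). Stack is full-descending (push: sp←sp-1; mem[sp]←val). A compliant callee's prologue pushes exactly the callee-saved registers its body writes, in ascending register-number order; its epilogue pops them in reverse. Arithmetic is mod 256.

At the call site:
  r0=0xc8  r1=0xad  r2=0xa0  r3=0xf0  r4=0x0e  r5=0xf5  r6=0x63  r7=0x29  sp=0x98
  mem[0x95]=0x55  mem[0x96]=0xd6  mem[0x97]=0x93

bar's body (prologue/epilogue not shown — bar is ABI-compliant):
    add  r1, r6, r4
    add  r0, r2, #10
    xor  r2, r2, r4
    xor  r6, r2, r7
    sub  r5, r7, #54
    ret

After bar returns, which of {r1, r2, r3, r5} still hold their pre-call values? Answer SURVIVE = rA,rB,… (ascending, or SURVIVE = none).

SURVIVE = r2,r3

prologue: push r0 -> mem[0x97]=0xc8, sp=0x97
prologue: push r2 -> mem[0x96]=0xa0, sp=0x96
body[0] add  r1, r6, r4 -> r1=0x71
body[1] add  r0, r2, #10 -> r0=0xaa
body[2] xor  r2, r2, r4 -> r2=0xae
body[3] xor  r6, r2, r7 -> r6=0x87
body[4] sub  r5, r7, #54 -> r5=0xf3
epilogue: pop r2=0xa0, sp=0x97
epilogue: pop r0=0xc8, sp=0x98
r1: caller-saved, written=True
r2: callee-saved, written=True
r3: caller-saved, written=False
r5: caller-saved, written=True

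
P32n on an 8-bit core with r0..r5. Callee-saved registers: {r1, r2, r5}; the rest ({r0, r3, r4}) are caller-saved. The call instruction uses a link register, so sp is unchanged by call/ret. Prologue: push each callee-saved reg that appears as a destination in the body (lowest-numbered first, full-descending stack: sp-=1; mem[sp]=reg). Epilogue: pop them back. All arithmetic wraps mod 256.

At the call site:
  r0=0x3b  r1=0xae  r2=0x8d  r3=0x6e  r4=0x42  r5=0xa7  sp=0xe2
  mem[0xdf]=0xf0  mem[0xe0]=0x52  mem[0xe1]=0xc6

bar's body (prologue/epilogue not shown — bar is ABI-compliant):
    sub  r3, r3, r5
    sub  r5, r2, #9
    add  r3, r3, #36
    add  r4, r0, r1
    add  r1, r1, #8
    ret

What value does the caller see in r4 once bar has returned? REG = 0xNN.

prologue: push r1 -> mem[0xe1]=0xae, sp=0xe1
prologue: push r5 -> mem[0xe0]=0xa7, sp=0xe0
body[0] sub  r3, r3, r5 -> r3=0xc7
body[1] sub  r5, r2, #9 -> r5=0x84
body[2] add  r3, r3, #36 -> r3=0xeb
body[3] add  r4, r0, r1 -> r4=0xe9
body[4] add  r1, r1, #8 -> r1=0xb6
epilogue: pop r5=0xa7, sp=0xe1
epilogue: pop r1=0xae, sp=0xe2
r4 is caller-saved -> body value

REG = 0xe9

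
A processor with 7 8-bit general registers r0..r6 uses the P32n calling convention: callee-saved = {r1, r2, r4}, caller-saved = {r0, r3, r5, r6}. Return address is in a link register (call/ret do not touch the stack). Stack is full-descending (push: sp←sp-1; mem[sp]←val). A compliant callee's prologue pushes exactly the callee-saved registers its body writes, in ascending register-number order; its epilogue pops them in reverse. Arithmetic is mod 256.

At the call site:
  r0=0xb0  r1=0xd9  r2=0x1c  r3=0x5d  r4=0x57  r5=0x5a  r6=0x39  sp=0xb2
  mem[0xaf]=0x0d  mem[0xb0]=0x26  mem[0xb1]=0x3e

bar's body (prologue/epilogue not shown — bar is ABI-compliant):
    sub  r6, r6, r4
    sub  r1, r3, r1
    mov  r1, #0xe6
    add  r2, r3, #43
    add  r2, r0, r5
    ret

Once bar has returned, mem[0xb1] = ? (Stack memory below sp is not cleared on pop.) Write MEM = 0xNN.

prologue: push r1 → mem[0xb1]=0xd9, sp=0xb1
prologue: push r2 → mem[0xb0]=0x1c, sp=0xb0
body[0] sub  r6, r6, r4 → r6=0xe2
body[1] sub  r1, r3, r1 → r1=0x84
body[2] mov  r1, #0xe6 → r1=0xe6
body[3] add  r2, r3, #43 → r2=0x88
body[4] add  r2, r0, r5 → r2=0x0a
epilogue: pop r2=0x1c, sp=0xb1
epilogue: pop r1=0xd9, sp=0xb2
prologue pushed ['r1', 'r2'] at ['0xb1', '0xb0']

MEM = 0xd9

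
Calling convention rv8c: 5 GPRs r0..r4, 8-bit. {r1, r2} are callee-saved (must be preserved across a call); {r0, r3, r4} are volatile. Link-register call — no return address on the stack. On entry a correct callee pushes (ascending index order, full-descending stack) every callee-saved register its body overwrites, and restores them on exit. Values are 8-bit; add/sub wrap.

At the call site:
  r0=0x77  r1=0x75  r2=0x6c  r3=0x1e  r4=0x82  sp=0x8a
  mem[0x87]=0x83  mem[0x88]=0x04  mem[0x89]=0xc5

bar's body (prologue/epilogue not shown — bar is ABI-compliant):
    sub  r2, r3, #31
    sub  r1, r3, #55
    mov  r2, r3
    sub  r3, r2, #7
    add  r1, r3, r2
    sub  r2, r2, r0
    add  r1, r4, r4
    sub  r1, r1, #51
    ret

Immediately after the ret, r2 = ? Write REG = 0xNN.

REG = 0x6c

prologue: push r1 → mem[0x89]=0x75, sp=0x89
prologue: push r2 → mem[0x88]=0x6c, sp=0x88
body[0] sub  r2, r3, #31 → r2=0xff
body[1] sub  r1, r3, #55 → r1=0xe7
body[2] mov  r2, r3 → r2=0x1e
body[3] sub  r3, r2, #7 → r3=0x17
body[4] add  r1, r3, r2 → r1=0x35
body[5] sub  r2, r2, r0 → r2=0xa7
body[6] add  r1, r4, r4 → r1=0x04
body[7] sub  r1, r1, #51 → r1=0xd1
epilogue: pop r2=0x6c, sp=0x89
epilogue: pop r1=0x75, sp=0x8a
r2 is callee-saved → restored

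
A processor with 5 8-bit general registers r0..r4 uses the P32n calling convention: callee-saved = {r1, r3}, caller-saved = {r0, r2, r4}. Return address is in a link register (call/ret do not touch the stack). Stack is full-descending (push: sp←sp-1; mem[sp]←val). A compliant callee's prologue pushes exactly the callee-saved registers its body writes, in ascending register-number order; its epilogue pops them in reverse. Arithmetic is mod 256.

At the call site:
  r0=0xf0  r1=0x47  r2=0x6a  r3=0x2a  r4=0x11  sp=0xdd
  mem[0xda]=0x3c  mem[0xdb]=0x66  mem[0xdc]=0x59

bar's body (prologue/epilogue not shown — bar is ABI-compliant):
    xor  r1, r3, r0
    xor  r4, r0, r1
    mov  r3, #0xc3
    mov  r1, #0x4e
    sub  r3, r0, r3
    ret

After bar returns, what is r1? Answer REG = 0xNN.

prologue: push r1 -> mem[0xdc]=0x47, sp=0xdc
prologue: push r3 -> mem[0xdb]=0x2a, sp=0xdb
body[0] xor  r1, r3, r0 -> r1=0xda
body[1] xor  r4, r0, r1 -> r4=0x2a
body[2] mov  r3, #0xc3 -> r3=0xc3
body[3] mov  r1, #0x4e -> r1=0x4e
body[4] sub  r3, r0, r3 -> r3=0x2d
epilogue: pop r3=0x2a, sp=0xdc
epilogue: pop r1=0x47, sp=0xdd
r1 is callee-saved -> restored

REG = 0x47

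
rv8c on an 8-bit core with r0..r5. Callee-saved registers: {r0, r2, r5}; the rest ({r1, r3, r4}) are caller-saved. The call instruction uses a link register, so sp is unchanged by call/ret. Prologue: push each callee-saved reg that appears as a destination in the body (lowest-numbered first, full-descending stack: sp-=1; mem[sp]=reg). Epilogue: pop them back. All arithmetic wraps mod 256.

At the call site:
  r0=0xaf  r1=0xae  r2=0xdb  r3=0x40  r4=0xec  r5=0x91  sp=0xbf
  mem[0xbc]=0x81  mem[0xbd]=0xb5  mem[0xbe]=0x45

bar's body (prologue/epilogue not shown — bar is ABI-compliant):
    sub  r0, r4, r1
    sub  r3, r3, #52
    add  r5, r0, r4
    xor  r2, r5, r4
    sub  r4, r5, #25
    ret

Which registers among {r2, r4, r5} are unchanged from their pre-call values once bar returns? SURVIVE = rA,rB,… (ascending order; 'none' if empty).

prologue: push r0 -> mem[0xbe]=0xaf, sp=0xbe
prologue: push r2 -> mem[0xbd]=0xdb, sp=0xbd
prologue: push r5 -> mem[0xbc]=0x91, sp=0xbc
body[0] sub  r0, r4, r1 -> r0=0x3e
body[1] sub  r3, r3, #52 -> r3=0x0c
body[2] add  r5, r0, r4 -> r5=0x2a
body[3] xor  r2, r5, r4 -> r2=0xc6
body[4] sub  r4, r5, #25 -> r4=0x11
epilogue: pop r5=0x91, sp=0xbd
epilogue: pop r2=0xdb, sp=0xbe
epilogue: pop r0=0xaf, sp=0xbf
r2: callee-saved, written=True
r4: caller-saved, written=True
r5: callee-saved, written=True

SURVIVE = r2,r5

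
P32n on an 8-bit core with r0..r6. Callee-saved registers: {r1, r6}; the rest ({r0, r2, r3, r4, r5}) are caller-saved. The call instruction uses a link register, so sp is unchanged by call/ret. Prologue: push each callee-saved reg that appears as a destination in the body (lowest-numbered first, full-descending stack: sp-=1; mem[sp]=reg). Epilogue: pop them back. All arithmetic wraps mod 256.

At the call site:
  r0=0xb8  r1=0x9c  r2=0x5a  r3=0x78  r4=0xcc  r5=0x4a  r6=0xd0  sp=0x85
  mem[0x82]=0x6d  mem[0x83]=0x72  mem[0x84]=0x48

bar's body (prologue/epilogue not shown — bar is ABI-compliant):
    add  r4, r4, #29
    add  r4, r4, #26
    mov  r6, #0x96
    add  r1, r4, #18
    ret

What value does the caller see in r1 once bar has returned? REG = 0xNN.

prologue: push r1 -> mem[0x84]=0x9c, sp=0x84
prologue: push r6 -> mem[0x83]=0xd0, sp=0x83
body[0] add  r4, r4, #29 -> r4=0xe9
body[1] add  r4, r4, #26 -> r4=0x03
body[2] mov  r6, #0x96 -> r6=0x96
body[3] add  r1, r4, #18 -> r1=0x15
epilogue: pop r6=0xd0, sp=0x84
epilogue: pop r1=0x9c, sp=0x85
r1 is callee-saved -> restored

REG = 0x9c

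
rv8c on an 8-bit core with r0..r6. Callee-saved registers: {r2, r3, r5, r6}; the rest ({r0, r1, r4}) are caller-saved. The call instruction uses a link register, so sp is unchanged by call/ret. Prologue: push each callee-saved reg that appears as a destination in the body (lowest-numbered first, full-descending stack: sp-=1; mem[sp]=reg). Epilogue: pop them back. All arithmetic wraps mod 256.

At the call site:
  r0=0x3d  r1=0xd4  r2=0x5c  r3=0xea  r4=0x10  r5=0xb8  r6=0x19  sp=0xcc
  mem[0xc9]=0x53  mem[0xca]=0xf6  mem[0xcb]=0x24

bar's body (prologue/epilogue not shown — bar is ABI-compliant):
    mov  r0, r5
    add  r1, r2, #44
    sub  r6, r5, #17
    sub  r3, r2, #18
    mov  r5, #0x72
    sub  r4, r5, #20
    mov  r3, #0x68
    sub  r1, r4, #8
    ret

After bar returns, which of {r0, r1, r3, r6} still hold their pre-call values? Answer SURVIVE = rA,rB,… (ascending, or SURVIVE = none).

prologue: push r3 -> mem[0xcb]=0xea, sp=0xcb
prologue: push r5 -> mem[0xca]=0xb8, sp=0xca
prologue: push r6 -> mem[0xc9]=0x19, sp=0xc9
body[0] mov  r0, r5 -> r0=0xb8
body[1] add  r1, r2, #44 -> r1=0x88
body[2] sub  r6, r5, #17 -> r6=0xa7
body[3] sub  r3, r2, #18 -> r3=0x4a
body[4] mov  r5, #0x72 -> r5=0x72
body[5] sub  r4, r5, #20 -> r4=0x5e
body[6] mov  r3, #0x68 -> r3=0x68
body[7] sub  r1, r4, #8 -> r1=0x56
epilogue: pop r6=0x19, sp=0xca
epilogue: pop r5=0xb8, sp=0xcb
epilogue: pop r3=0xea, sp=0xcc
r0: caller-saved, written=True
r1: caller-saved, written=True
r3: callee-saved, written=True
r6: callee-saved, written=True

SURVIVE = r3,r6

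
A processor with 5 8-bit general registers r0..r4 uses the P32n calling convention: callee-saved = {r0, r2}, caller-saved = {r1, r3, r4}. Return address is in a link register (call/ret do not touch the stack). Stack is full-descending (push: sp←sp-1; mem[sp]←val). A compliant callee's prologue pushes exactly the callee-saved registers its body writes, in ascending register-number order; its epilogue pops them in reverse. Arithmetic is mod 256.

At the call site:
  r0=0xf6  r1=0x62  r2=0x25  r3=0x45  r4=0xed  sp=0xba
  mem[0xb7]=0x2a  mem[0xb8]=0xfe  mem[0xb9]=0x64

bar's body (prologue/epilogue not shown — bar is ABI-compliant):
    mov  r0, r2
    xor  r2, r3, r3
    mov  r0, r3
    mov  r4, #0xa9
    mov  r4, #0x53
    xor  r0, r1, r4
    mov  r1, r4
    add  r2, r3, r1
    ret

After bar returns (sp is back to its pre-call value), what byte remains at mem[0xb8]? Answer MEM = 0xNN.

MEM = 0x25

prologue: push r0 -> mem[0xb9]=0xf6, sp=0xb9
prologue: push r2 -> mem[0xb8]=0x25, sp=0xb8
body[0] mov  r0, r2 -> r0=0x25
body[1] xor  r2, r3, r3 -> r2=0x00
body[2] mov  r0, r3 -> r0=0x45
body[3] mov  r4, #0xa9 -> r4=0xa9
body[4] mov  r4, #0x53 -> r4=0x53
body[5] xor  r0, r1, r4 -> r0=0x31
body[6] mov  r1, r4 -> r1=0x53
body[7] add  r2, r3, r1 -> r2=0x98
epilogue: pop r2=0x25, sp=0xb9
epilogue: pop r0=0xf6, sp=0xba
prologue pushed ['r0', 'r2'] at ['0xb9', '0xb8']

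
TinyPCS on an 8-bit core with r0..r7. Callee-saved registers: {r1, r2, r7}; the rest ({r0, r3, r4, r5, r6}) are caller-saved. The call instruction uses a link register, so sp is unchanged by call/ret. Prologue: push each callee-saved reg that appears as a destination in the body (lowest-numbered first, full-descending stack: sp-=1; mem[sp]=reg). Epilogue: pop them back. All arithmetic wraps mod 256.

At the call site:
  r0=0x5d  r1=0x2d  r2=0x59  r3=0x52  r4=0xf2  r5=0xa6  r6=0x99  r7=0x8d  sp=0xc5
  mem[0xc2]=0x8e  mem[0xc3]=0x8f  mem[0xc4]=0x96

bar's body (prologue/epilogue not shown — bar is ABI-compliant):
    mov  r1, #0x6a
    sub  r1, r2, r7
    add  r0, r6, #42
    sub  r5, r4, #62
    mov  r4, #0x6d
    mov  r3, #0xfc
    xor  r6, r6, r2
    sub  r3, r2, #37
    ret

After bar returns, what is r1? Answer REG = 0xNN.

REG = 0x2d

prologue: push r1 → mem[0xc4]=0x2d, sp=0xc4
body[0] mov  r1, #0x6a → r1=0x6a
body[1] sub  r1, r2, r7 → r1=0xcc
body[2] add  r0, r6, #42 → r0=0xc3
body[3] sub  r5, r4, #62 → r5=0xb4
body[4] mov  r4, #0x6d → r4=0x6d
body[5] mov  r3, #0xfc → r3=0xfc
body[6] xor  r6, r6, r2 → r6=0xc0
body[7] sub  r3, r2, #37 → r3=0x34
epilogue: pop r1=0x2d, sp=0xc5
r1 is callee-saved → restored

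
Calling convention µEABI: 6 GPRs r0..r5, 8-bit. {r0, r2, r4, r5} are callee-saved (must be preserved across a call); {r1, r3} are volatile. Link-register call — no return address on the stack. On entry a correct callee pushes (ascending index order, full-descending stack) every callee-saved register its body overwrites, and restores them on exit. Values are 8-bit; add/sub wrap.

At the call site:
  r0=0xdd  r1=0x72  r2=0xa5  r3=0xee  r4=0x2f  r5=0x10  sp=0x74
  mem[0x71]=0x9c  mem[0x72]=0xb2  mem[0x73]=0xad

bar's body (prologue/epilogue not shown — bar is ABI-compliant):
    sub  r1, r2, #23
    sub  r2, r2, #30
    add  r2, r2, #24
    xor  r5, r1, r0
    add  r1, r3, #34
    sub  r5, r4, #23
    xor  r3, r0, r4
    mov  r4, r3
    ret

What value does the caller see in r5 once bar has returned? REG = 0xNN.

REG = 0x10

prologue: push r2 -> mem[0x73]=0xa5, sp=0x73
prologue: push r4 -> mem[0x72]=0x2f, sp=0x72
prologue: push r5 -> mem[0x71]=0x10, sp=0x71
body[0] sub  r1, r2, #23 -> r1=0x8e
body[1] sub  r2, r2, #30 -> r2=0x87
body[2] add  r2, r2, #24 -> r2=0x9f
body[3] xor  r5, r1, r0 -> r5=0x53
body[4] add  r1, r3, #34 -> r1=0x10
body[5] sub  r5, r4, #23 -> r5=0x18
body[6] xor  r3, r0, r4 -> r3=0xf2
body[7] mov  r4, r3 -> r4=0xf2
epilogue: pop r5=0x10, sp=0x72
epilogue: pop r4=0x2f, sp=0x73
epilogue: pop r2=0xa5, sp=0x74
r5 is callee-saved -> restored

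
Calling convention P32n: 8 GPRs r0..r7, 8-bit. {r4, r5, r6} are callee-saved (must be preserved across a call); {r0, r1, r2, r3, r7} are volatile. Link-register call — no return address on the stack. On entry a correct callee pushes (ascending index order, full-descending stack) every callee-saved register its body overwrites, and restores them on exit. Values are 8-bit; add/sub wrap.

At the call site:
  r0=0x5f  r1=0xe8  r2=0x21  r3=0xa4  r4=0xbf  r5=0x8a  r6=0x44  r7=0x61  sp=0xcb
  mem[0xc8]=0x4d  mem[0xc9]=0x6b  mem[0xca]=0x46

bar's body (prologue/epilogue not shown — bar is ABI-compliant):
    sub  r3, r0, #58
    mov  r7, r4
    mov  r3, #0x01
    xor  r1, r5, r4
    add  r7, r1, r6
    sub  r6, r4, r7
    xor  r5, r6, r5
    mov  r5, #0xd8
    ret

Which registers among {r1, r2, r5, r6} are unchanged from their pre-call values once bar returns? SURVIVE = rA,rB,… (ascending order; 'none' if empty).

prologue: push r5 → mem[0xca]=0x8a, sp=0xca
prologue: push r6 → mem[0xc9]=0x44, sp=0xc9
body[0] sub  r3, r0, #58 → r3=0x25
body[1] mov  r7, r4 → r7=0xbf
body[2] mov  r3, #0x01 → r3=0x01
body[3] xor  r1, r5, r4 → r1=0x35
body[4] add  r7, r1, r6 → r7=0x79
body[5] sub  r6, r4, r7 → r6=0x46
body[6] xor  r5, r6, r5 → r5=0xcc
body[7] mov  r5, #0xd8 → r5=0xd8
epilogue: pop r6=0x44, sp=0xca
epilogue: pop r5=0x8a, sp=0xcb
r1: caller-saved, written=True
r2: caller-saved, written=False
r5: callee-saved, written=True
r6: callee-saved, written=True

SURVIVE = r2,r5,r6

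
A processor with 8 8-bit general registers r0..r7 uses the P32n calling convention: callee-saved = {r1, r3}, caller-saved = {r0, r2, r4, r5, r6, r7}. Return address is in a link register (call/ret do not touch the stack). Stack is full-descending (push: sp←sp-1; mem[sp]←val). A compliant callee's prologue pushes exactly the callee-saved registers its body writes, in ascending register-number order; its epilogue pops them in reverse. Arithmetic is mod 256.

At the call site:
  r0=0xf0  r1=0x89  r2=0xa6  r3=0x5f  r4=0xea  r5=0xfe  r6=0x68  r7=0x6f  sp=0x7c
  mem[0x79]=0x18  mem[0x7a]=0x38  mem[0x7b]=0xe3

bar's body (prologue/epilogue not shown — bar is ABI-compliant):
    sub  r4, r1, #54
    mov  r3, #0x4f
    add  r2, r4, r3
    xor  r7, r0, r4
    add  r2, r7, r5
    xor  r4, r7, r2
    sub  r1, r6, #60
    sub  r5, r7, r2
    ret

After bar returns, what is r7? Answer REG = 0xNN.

REG = 0xa3

prologue: push r1 -> mem[0x7b]=0x89, sp=0x7b
prologue: push r3 -> mem[0x7a]=0x5f, sp=0x7a
body[0] sub  r4, r1, #54 -> r4=0x53
body[1] mov  r3, #0x4f -> r3=0x4f
body[2] add  r2, r4, r3 -> r2=0xa2
body[3] xor  r7, r0, r4 -> r7=0xa3
body[4] add  r2, r7, r5 -> r2=0xa1
body[5] xor  r4, r7, r2 -> r4=0x02
body[6] sub  r1, r6, #60 -> r1=0x2c
body[7] sub  r5, r7, r2 -> r5=0x02
epilogue: pop r3=0x5f, sp=0x7b
epilogue: pop r1=0x89, sp=0x7c
r7 is caller-saved -> body value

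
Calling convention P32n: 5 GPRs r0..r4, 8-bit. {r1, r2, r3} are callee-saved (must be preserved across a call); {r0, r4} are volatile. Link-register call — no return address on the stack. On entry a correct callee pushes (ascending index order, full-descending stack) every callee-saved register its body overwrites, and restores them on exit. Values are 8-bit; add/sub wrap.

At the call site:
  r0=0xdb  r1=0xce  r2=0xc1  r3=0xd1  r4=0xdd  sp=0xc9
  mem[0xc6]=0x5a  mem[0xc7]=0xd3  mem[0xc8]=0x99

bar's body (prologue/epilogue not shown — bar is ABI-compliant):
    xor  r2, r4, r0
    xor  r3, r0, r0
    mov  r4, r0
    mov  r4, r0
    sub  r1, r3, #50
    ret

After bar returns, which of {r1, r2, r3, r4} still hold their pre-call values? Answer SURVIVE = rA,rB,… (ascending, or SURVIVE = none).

prologue: push r1 -> mem[0xc8]=0xce, sp=0xc8
prologue: push r2 -> mem[0xc7]=0xc1, sp=0xc7
prologue: push r3 -> mem[0xc6]=0xd1, sp=0xc6
body[0] xor  r2, r4, r0 -> r2=0x06
body[1] xor  r3, r0, r0 -> r3=0x00
body[2] mov  r4, r0 -> r4=0xdb
body[3] mov  r4, r0 -> r4=0xdb
body[4] sub  r1, r3, #50 -> r1=0xce
epilogue: pop r3=0xd1, sp=0xc7
epilogue: pop r2=0xc1, sp=0xc8
epilogue: pop r1=0xce, sp=0xc9
r1: callee-saved, written=True
r2: callee-saved, written=True
r3: callee-saved, written=True
r4: caller-saved, written=True

SURVIVE = r1,r2,r3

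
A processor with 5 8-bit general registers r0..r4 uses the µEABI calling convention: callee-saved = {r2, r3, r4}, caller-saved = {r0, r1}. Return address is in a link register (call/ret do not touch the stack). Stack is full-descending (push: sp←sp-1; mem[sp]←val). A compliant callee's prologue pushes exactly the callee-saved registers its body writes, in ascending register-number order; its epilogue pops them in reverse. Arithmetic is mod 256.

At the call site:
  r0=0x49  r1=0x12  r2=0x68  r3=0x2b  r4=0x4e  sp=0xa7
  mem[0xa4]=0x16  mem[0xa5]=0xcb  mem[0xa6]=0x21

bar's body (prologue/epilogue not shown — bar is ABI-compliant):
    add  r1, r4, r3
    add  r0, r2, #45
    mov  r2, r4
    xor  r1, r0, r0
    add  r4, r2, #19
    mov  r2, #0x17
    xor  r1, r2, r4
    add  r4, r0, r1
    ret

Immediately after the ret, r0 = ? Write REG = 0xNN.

REG = 0x95

prologue: push r2 → mem[0xa6]=0x68, sp=0xa6
prologue: push r4 → mem[0xa5]=0x4e, sp=0xa5
body[0] add  r1, r4, r3 → r1=0x79
body[1] add  r0, r2, #45 → r0=0x95
body[2] mov  r2, r4 → r2=0x4e
body[3] xor  r1, r0, r0 → r1=0x00
body[4] add  r4, r2, #19 → r4=0x61
body[5] mov  r2, #0x17 → r2=0x17
body[6] xor  r1, r2, r4 → r1=0x76
body[7] add  r4, r0, r1 → r4=0x0b
epilogue: pop r4=0x4e, sp=0xa6
epilogue: pop r2=0x68, sp=0xa7
r0 is caller-saved → body value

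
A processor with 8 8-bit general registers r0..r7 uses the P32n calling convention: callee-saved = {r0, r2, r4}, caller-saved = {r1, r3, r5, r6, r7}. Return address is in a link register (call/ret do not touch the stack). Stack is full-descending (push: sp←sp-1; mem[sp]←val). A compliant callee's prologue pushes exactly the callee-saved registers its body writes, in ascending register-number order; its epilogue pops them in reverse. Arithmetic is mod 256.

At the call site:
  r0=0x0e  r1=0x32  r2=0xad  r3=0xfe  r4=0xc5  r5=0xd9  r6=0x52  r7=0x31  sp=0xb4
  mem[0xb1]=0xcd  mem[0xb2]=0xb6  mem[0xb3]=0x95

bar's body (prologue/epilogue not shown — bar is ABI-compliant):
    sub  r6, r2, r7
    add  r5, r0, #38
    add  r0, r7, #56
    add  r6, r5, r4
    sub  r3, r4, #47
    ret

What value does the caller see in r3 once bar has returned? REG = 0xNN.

REG = 0x96

prologue: push r0 → mem[0xb3]=0x0e, sp=0xb3
body[0] sub  r6, r2, r7 → r6=0x7c
body[1] add  r5, r0, #38 → r5=0x34
body[2] add  r0, r7, #56 → r0=0x69
body[3] add  r6, r5, r4 → r6=0xf9
body[4] sub  r3, r4, #47 → r3=0x96
epilogue: pop r0=0x0e, sp=0xb4
r3 is caller-saved → body value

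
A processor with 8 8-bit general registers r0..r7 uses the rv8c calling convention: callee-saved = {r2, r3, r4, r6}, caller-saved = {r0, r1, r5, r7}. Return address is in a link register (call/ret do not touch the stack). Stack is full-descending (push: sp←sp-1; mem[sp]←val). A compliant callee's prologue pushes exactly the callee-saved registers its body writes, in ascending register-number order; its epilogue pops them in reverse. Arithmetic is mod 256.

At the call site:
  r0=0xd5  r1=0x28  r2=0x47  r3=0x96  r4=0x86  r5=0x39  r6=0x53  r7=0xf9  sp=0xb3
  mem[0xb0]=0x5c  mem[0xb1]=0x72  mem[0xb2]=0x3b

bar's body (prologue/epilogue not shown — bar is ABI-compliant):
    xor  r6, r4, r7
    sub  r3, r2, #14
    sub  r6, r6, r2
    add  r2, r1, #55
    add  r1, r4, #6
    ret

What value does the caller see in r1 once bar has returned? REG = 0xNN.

prologue: push r2 → mem[0xb2]=0x47, sp=0xb2
prologue: push r3 → mem[0xb1]=0x96, sp=0xb1
prologue: push r6 → mem[0xb0]=0x53, sp=0xb0
body[0] xor  r6, r4, r7 → r6=0x7f
body[1] sub  r3, r2, #14 → r3=0x39
body[2] sub  r6, r6, r2 → r6=0x38
body[3] add  r2, r1, #55 → r2=0x5f
body[4] add  r1, r4, #6 → r1=0x8c
epilogue: pop r6=0x53, sp=0xb1
epilogue: pop r3=0x96, sp=0xb2
epilogue: pop r2=0x47, sp=0xb3
r1 is caller-saved → body value

REG = 0x8c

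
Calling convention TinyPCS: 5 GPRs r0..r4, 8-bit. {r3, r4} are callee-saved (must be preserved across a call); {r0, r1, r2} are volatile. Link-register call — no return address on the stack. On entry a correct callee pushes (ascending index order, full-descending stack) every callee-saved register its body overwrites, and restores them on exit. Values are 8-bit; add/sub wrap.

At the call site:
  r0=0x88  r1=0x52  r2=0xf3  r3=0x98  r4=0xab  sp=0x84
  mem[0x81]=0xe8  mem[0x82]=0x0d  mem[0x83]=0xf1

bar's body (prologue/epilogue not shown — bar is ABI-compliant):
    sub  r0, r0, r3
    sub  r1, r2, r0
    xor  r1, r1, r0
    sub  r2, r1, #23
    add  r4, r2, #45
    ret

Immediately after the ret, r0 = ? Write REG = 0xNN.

REG = 0xf0

prologue: push r4 -> mem[0x83]=0xab, sp=0x83
body[0] sub  r0, r0, r3 -> r0=0xf0
body[1] sub  r1, r2, r0 -> r1=0x03
body[2] xor  r1, r1, r0 -> r1=0xf3
body[3] sub  r2, r1, #23 -> r2=0xdc
body[4] add  r4, r2, #45 -> r4=0x09
epilogue: pop r4=0xab, sp=0x84
r0 is caller-saved -> body value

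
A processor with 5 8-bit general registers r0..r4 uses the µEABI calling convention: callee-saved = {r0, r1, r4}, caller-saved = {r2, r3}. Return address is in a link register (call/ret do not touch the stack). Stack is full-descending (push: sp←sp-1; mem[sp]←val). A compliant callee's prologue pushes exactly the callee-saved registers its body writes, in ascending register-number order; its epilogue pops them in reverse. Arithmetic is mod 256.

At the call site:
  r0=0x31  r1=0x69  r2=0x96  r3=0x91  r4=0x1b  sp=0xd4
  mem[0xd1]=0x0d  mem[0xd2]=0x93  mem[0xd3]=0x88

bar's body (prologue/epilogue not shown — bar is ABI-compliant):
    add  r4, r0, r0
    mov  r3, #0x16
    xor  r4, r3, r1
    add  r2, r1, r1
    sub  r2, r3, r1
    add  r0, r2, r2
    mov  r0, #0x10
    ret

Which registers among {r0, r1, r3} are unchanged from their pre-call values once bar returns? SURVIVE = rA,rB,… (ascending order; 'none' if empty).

SURVIVE = r0,r1

prologue: push r0 -> mem[0xd3]=0x31, sp=0xd3
prologue: push r4 -> mem[0xd2]=0x1b, sp=0xd2
body[0] add  r4, r0, r0 -> r4=0x62
body[1] mov  r3, #0x16 -> r3=0x16
body[2] xor  r4, r3, r1 -> r4=0x7f
body[3] add  r2, r1, r1 -> r2=0xd2
body[4] sub  r2, r3, r1 -> r2=0xad
body[5] add  r0, r2, r2 -> r0=0x5a
body[6] mov  r0, #0x10 -> r0=0x10
epilogue: pop r4=0x1b, sp=0xd3
epilogue: pop r0=0x31, sp=0xd4
r0: callee-saved, written=True
r1: callee-saved, written=False
r3: caller-saved, written=True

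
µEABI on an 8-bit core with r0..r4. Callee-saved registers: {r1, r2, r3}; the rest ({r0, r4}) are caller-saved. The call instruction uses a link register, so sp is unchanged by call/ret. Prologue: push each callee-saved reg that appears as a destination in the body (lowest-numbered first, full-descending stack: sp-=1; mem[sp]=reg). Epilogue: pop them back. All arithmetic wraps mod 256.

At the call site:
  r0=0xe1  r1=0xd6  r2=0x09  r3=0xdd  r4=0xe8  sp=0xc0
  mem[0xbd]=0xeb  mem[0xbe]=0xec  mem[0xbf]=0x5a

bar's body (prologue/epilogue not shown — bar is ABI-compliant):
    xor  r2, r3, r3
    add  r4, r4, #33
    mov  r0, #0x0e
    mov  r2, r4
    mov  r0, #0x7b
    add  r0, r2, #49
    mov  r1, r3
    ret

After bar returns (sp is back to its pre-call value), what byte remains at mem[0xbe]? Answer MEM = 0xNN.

MEM = 0x09

prologue: push r1 -> mem[0xbf]=0xd6, sp=0xbf
prologue: push r2 -> mem[0xbe]=0x09, sp=0xbe
body[0] xor  r2, r3, r3 -> r2=0x00
body[1] add  r4, r4, #33 -> r4=0x09
body[2] mov  r0, #0x0e -> r0=0x0e
body[3] mov  r2, r4 -> r2=0x09
body[4] mov  r0, #0x7b -> r0=0x7b
body[5] add  r0, r2, #49 -> r0=0x3a
body[6] mov  r1, r3 -> r1=0xdd
epilogue: pop r2=0x09, sp=0xbf
epilogue: pop r1=0xd6, sp=0xc0
prologue pushed ['r1', 'r2'] at ['0xbf', '0xbe']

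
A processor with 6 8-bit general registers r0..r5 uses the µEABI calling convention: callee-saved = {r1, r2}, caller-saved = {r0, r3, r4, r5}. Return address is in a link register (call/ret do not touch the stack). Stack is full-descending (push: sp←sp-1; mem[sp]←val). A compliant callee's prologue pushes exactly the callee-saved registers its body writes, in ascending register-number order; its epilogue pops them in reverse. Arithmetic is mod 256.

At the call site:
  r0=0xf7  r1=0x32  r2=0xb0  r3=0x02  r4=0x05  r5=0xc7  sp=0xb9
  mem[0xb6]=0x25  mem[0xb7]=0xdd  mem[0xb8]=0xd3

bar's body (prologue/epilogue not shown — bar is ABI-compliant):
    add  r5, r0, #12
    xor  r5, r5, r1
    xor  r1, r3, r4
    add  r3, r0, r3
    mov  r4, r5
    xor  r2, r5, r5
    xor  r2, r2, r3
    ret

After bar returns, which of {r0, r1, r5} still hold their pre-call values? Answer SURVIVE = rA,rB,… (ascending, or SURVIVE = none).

SURVIVE = r0,r1

prologue: push r1 → mem[0xb8]=0x32, sp=0xb8
prologue: push r2 → mem[0xb7]=0xb0, sp=0xb7
body[0] add  r5, r0, #12 → r5=0x03
body[1] xor  r5, r5, r1 → r5=0x31
body[2] xor  r1, r3, r4 → r1=0x07
body[3] add  r3, r0, r3 → r3=0xf9
body[4] mov  r4, r5 → r4=0x31
body[5] xor  r2, r5, r5 → r2=0x00
body[6] xor  r2, r2, r3 → r2=0xf9
epilogue: pop r2=0xb0, sp=0xb8
epilogue: pop r1=0x32, sp=0xb9
r0: caller-saved, written=False
r1: callee-saved, written=True
r5: caller-saved, written=True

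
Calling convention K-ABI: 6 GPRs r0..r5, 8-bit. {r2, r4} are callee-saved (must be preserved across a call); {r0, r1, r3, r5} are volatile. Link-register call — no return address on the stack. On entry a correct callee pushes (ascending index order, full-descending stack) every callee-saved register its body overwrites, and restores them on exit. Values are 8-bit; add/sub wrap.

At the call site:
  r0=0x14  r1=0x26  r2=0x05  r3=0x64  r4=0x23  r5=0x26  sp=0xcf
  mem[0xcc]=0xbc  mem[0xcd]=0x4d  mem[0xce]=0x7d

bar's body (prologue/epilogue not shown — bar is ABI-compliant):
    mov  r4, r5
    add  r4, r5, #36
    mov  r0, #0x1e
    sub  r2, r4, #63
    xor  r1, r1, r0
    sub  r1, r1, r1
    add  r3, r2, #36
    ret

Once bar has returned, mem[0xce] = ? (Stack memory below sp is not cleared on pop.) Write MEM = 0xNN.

MEM = 0x05

prologue: push r2 → mem[0xce]=0x05, sp=0xce
prologue: push r4 → mem[0xcd]=0x23, sp=0xcd
body[0] mov  r4, r5 → r4=0x26
body[1] add  r4, r5, #36 → r4=0x4a
body[2] mov  r0, #0x1e → r0=0x1e
body[3] sub  r2, r4, #63 → r2=0x0b
body[4] xor  r1, r1, r0 → r1=0x38
body[5] sub  r1, r1, r1 → r1=0x00
body[6] add  r3, r2, #36 → r3=0x2f
epilogue: pop r4=0x23, sp=0xce
epilogue: pop r2=0x05, sp=0xcf
prologue pushed ['r2', 'r4'] at ['0xce', '0xcd']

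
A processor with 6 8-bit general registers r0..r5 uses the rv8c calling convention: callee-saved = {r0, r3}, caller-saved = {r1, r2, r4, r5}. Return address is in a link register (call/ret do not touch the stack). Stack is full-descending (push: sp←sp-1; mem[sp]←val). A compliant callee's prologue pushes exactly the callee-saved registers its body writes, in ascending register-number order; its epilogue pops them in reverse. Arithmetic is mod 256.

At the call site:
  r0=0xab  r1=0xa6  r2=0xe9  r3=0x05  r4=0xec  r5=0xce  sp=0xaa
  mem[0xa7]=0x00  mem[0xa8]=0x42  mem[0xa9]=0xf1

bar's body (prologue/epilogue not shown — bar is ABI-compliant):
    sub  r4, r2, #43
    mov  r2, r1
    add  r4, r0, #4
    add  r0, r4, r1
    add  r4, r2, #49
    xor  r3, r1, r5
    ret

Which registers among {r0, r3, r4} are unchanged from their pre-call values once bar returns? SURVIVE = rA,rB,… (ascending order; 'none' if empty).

prologue: push r0 → mem[0xa9]=0xab, sp=0xa9
prologue: push r3 → mem[0xa8]=0x05, sp=0xa8
body[0] sub  r4, r2, #43 → r4=0xbe
body[1] mov  r2, r1 → r2=0xa6
body[2] add  r4, r0, #4 → r4=0xaf
body[3] add  r0, r4, r1 → r0=0x55
body[4] add  r4, r2, #49 → r4=0xd7
body[5] xor  r3, r1, r5 → r3=0x68
epilogue: pop r3=0x05, sp=0xa9
epilogue: pop r0=0xab, sp=0xaa
r0: callee-saved, written=True
r3: callee-saved, written=True
r4: caller-saved, written=True

SURVIVE = r0,r3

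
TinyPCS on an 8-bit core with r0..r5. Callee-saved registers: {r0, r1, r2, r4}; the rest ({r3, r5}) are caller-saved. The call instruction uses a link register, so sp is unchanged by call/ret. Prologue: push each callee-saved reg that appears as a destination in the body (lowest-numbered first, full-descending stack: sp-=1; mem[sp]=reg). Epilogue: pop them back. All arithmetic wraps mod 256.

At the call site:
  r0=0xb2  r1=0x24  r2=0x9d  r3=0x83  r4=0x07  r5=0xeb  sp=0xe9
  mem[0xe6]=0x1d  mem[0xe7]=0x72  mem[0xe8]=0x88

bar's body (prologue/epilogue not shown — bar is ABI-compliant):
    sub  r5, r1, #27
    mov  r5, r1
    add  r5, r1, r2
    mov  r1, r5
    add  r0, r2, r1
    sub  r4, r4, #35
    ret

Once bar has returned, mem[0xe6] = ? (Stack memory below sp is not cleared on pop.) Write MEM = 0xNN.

MEM = 0x07

prologue: push r0 → mem[0xe8]=0xb2, sp=0xe8
prologue: push r1 → mem[0xe7]=0x24, sp=0xe7
prologue: push r4 → mem[0xe6]=0x07, sp=0xe6
body[0] sub  r5, r1, #27 → r5=0x09
body[1] mov  r5, r1 → r5=0x24
body[2] add  r5, r1, r2 → r5=0xc1
body[3] mov  r1, r5 → r1=0xc1
body[4] add  r0, r2, r1 → r0=0x5e
body[5] sub  r4, r4, #35 → r4=0xe4
epilogue: pop r4=0x07, sp=0xe7
epilogue: pop r1=0x24, sp=0xe8
epilogue: pop r0=0xb2, sp=0xe9
prologue pushed ['r0', 'r1', 'r4'] at ['0xe8', '0xe7', '0xe6']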